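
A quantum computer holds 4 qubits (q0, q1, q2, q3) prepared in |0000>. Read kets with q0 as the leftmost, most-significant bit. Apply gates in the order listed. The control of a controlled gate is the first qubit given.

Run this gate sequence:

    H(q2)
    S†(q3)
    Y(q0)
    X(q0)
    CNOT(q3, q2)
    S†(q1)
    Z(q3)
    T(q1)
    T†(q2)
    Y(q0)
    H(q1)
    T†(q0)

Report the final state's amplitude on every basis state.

The resulting statevector has amplitude exp(3*I*pi/4)/2 on |1000>, I/2 on |1010>, exp(3*I*pi/4)/2 on |1100>, I/2 on |1110>, and 0 on every other basis state.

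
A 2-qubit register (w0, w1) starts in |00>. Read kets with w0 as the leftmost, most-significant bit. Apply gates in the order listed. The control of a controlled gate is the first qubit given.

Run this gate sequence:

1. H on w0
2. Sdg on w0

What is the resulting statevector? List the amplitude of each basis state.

After the circuit, the state carries amplitude sqrt(2)/2 on |00>, 0 on |01>, -sqrt(2)*I/2 on |10>, 0 on |11>.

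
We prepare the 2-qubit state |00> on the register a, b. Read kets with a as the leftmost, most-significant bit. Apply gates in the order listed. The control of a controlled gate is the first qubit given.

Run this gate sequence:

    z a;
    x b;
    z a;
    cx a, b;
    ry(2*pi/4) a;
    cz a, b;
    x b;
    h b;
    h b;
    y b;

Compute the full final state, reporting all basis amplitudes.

The resulting statevector has amplitude 0 on |00>, sqrt(2)*I/2 on |01>, 0 on |10>, -sqrt(2)*I/2 on |11>. Key observation: the block from step 8 through step 9 cancels to the identity and can be dropped.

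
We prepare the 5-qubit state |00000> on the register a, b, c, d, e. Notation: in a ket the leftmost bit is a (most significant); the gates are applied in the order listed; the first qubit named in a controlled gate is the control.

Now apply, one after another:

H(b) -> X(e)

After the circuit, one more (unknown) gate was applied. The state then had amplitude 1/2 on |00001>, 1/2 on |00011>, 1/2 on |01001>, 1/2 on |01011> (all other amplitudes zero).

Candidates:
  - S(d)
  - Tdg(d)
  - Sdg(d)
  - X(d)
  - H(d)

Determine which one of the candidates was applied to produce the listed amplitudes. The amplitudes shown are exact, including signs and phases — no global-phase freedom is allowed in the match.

The unique candidate consistent with the amplitudes is H(d).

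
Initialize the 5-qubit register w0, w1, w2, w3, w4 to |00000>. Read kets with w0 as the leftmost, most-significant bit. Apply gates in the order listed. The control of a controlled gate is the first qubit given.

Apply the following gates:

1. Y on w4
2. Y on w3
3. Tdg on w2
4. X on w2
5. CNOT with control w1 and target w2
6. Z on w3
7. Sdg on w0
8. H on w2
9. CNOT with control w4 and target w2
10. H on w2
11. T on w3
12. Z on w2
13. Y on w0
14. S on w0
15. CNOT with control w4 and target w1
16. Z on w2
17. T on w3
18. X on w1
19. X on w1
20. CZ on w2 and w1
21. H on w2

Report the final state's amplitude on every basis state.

The final amplitudes are -sqrt(2)*I/2 on |11011>, sqrt(2)*I/2 on |11111>, and 0 on every other basis state. Key observation: steps 18-19 multiply out to the identity, so the circuit reduces to the remaining gates.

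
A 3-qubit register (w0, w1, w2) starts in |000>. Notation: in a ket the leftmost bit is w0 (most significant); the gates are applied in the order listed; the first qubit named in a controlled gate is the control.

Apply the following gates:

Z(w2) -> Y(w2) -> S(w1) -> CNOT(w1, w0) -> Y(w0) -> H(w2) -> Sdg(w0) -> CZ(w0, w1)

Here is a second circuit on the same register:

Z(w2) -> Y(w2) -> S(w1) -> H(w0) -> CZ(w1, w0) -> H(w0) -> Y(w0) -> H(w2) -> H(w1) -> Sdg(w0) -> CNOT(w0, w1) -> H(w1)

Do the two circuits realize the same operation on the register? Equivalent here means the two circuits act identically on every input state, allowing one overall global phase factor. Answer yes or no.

Yes: on every input state the two circuits agree up to one overall phase factor.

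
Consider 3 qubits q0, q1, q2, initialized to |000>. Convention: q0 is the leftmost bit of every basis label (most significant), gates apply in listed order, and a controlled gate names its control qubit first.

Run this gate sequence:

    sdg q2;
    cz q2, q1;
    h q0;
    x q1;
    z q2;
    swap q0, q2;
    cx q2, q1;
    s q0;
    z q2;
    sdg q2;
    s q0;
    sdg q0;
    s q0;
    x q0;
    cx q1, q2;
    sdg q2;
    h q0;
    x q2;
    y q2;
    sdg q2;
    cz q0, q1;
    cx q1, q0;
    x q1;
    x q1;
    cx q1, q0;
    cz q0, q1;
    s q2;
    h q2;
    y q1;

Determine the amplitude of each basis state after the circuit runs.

After the circuit, the state carries amplitude -sqrt(2)*I/4 on |000>, sqrt(2)*I/4 on |001>, -sqrt(2)/4 on |010>, sqrt(2)/4 on |011>, sqrt(2)*I/4 on |100>, -sqrt(2)*I/4 on |101>, sqrt(2)/4 on |110>, -sqrt(2)/4 on |111>. Key observation: gates 20-27 undo each other exactly, leaving only the rest of the circuit to track.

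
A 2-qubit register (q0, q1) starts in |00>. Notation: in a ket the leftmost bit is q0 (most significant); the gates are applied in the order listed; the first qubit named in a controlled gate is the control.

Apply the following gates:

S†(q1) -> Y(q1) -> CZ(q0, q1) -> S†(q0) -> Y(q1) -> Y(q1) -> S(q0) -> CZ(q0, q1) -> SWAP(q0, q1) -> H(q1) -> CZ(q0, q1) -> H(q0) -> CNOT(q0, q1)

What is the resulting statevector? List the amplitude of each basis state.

The resulting statevector has amplitude I/2 on |00>, -I/2 on |01>, I/2 on |10>, -I/2 on |11>. Key observation: steps 3-8 multiply out to the identity, so the circuit reduces to the remaining gates.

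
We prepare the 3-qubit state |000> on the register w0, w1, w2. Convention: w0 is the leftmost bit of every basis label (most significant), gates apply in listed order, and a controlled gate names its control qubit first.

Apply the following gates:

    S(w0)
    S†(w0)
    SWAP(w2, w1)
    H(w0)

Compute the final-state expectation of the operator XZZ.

The expectation value of XZZ is 1. Key observation: the block from step 1 through step 2 cancels to the identity and can be dropped.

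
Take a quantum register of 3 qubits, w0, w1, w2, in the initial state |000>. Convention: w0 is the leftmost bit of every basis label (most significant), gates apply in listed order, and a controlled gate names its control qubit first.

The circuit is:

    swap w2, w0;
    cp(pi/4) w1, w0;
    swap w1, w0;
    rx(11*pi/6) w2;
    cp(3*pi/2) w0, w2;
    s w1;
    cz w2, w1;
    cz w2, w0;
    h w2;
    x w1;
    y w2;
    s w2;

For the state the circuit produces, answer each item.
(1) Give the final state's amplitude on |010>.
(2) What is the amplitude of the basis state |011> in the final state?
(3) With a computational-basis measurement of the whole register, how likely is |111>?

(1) |010> carries amplitude (-1 + sqrt(3)*I)*(1 - I)/4 in the final state.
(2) |011> carries amplitude (1 - I)*(1 + sqrt(3)*I)/4 in the final state.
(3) Outcome |111> occurs with probability 0.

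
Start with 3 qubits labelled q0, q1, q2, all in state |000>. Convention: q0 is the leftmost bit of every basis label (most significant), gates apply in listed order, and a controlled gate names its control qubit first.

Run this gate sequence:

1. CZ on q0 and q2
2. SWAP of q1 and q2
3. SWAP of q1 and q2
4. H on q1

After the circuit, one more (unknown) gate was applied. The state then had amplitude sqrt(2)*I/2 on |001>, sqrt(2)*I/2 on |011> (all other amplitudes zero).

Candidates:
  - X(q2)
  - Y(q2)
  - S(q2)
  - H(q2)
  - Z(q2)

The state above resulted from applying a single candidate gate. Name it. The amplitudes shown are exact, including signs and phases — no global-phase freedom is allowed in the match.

The applied gate was Y(q2). Key observation: the block from step 2 through step 3 cancels to the identity and can be dropped.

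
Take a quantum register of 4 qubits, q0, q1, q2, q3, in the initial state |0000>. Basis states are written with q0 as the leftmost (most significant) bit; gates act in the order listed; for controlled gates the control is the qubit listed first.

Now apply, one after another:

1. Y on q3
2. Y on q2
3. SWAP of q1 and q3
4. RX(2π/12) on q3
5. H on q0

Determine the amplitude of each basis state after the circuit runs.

The resulting statevector has amplitude -sqrt(3)/4 - 1/4 on |0110>, I*(-1 + sqrt(3))/4 on |0111>, -sqrt(3)/4 - 1/4 on |1110>, I*(-1 + sqrt(3))/4 on |1111>, and 0 on every other basis state.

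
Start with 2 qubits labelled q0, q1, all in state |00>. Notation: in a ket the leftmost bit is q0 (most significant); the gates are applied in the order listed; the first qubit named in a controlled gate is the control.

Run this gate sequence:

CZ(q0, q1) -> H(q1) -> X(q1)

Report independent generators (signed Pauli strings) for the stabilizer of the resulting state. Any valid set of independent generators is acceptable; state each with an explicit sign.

The stabilizer group can be generated by +IX, +ZI, among other valid generating sets.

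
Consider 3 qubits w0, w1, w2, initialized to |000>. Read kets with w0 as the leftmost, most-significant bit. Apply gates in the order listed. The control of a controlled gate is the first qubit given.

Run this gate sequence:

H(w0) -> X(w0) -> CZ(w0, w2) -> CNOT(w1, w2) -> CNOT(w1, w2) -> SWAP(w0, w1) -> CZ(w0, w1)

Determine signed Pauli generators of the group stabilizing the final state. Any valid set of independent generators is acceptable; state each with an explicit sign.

One valid set of independent stabilizer generators is +IXI, +ZII, +IIZ (any independent generating set of the same group is equally correct). Key observation: gates 4-5 undo each other exactly, leaving only the rest of the circuit to track.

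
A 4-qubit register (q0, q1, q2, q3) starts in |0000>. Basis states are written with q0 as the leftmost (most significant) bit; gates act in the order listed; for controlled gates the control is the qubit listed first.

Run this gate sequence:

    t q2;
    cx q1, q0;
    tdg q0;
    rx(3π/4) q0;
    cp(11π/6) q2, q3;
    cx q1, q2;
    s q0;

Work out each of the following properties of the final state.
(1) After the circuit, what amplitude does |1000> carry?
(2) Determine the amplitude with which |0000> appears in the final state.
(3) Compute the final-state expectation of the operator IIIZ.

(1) The amplitude on |1000> is sqrt(sqrt(2) + 2)/2.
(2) |0000> carries amplitude sqrt(2 - sqrt(2))/2 in the final state.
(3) The observable IIIZ averages to 1.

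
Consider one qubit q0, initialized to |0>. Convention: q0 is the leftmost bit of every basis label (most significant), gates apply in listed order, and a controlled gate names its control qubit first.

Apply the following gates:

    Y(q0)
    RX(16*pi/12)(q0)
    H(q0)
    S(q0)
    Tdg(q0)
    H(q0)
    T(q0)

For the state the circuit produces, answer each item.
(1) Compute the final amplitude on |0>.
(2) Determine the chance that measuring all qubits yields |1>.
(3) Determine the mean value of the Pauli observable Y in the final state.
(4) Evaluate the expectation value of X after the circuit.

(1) The final state's coefficient on |0> equals sqrt(3)/4 - I/4 + exp(3*I*pi/4)/4 + sqrt(3)*exp(I*pi/4)/4.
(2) A full measurement returns |1> with probability -sqrt(2)/8 + sqrt(6)/8 + 1/2.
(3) The observable Y averages to -sqrt(3)/4 - 1/4.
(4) In the final state, X has expectation 1/4 + sqrt(3)/4.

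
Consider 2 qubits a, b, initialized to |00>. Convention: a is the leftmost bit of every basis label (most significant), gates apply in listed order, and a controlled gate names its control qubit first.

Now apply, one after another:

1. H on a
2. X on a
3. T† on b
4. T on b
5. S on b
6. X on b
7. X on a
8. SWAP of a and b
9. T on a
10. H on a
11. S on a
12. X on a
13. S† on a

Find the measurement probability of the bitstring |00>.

The probability of measuring |00> is 1/4.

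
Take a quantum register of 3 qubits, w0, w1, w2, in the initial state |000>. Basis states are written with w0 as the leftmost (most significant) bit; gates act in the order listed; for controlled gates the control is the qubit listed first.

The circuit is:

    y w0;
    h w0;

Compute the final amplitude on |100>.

The final state's coefficient on |100> equals -sqrt(2)*I/2.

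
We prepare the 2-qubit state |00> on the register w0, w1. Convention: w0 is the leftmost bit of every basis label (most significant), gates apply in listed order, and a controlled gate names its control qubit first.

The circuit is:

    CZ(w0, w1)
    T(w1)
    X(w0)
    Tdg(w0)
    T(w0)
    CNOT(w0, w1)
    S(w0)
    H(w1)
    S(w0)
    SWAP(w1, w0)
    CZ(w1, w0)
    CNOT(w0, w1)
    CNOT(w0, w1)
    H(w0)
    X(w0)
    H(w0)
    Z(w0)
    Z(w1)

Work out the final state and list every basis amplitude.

After the circuit, the state carries amplitude 0 on |00>, sqrt(2)/2 on |01>, 0 on |10>, sqrt(2)/2 on |11>. Key observation: gates 14-17 undo each other exactly, leaving only the rest of the circuit to track.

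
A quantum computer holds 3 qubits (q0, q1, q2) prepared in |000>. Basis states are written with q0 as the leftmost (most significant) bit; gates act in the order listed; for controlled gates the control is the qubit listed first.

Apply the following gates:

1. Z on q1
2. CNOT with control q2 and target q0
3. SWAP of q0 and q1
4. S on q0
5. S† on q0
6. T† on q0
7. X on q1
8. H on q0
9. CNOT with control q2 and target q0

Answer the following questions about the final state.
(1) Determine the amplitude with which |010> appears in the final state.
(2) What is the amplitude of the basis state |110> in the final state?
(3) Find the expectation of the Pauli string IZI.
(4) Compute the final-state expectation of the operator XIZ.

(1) The final state's coefficient on |010> equals sqrt(2)/2.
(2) The amplitude on |110> is sqrt(2)/2.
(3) The observable IZI averages to -1.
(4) The observable XIZ averages to 1.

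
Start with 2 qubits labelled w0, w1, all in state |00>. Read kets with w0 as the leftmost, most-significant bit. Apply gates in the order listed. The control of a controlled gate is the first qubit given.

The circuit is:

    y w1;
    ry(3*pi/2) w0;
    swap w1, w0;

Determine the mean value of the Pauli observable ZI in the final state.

In the final state, ZI has expectation -1.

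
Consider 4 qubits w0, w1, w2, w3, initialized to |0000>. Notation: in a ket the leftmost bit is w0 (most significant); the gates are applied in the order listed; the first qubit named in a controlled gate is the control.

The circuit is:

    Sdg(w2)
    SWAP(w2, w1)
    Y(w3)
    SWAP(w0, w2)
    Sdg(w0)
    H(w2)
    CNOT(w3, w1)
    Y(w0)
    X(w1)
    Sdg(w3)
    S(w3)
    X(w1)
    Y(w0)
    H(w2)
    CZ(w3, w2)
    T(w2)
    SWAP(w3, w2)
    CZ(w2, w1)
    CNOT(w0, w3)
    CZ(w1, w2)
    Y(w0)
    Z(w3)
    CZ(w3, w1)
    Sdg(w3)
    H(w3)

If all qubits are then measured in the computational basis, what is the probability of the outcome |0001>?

A full measurement returns |0001> with probability 0.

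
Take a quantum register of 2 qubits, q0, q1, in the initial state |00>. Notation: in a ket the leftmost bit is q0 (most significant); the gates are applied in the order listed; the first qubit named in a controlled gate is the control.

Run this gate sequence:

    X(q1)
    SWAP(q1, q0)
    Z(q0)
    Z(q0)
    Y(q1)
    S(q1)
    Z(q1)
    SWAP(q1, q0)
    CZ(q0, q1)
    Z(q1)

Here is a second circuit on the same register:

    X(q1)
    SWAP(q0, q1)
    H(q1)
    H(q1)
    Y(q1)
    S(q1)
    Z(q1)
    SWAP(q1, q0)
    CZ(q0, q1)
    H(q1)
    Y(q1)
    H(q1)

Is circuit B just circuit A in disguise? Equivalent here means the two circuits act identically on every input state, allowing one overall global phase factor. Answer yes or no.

No, they are not equivalent — no single phase factor reconciles the two unitaries.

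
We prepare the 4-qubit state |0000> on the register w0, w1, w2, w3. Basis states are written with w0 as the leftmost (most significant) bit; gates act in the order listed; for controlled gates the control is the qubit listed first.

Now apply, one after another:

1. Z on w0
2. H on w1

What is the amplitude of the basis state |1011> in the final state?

|1011> carries amplitude 0 in the final state.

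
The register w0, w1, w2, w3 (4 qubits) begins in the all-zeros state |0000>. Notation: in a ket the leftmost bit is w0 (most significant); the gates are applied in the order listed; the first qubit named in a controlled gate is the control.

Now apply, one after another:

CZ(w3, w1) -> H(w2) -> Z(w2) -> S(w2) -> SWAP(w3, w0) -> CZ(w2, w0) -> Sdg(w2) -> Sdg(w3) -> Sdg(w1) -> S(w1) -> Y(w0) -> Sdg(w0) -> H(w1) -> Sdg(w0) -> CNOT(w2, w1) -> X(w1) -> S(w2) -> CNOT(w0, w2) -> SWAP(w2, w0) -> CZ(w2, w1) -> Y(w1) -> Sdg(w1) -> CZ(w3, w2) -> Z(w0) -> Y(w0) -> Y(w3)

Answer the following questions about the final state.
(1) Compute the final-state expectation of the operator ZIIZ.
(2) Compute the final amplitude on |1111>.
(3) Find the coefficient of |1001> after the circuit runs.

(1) The observable ZIIZ averages to 0.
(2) The amplitude on |1111> is 1/2.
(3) |1001> carries amplitude 0 in the final state.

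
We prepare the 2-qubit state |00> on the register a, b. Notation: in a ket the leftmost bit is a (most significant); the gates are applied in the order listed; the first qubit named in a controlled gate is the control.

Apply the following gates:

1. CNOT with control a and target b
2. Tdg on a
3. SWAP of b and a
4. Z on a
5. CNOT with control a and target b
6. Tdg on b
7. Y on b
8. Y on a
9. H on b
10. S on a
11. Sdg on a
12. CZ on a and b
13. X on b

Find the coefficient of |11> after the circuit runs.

The final state's coefficient on |11> equals -sqrt(2)/2. Key observation: gates 10-11 undo each other exactly, leaving only the rest of the circuit to track.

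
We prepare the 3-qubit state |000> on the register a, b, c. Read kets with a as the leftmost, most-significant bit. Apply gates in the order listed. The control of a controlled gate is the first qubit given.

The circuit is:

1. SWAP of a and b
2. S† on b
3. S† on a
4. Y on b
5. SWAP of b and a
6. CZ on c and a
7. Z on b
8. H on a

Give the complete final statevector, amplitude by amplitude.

The final amplitudes are sqrt(2)*I/2 on |000>, -sqrt(2)*I/2 on |100>, and 0 on every other basis state.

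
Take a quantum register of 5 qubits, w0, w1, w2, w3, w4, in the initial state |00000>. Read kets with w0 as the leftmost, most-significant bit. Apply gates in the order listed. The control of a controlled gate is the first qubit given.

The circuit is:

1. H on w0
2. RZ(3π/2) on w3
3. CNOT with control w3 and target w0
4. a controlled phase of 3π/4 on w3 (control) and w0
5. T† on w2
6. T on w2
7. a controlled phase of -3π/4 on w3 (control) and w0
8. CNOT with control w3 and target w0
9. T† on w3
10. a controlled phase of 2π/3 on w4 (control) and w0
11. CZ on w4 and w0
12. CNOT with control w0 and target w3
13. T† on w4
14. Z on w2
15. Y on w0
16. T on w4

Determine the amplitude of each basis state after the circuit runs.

The final amplitudes are sqrt(2)*exp(3*I*pi/4)/2 on |00010>, -sqrt(2)*exp(3*I*pi/4)/2 on |10000>, and 0 on every other basis state. Key observation: steps 3-8 multiply out to the identity, so the circuit reduces to the remaining gates.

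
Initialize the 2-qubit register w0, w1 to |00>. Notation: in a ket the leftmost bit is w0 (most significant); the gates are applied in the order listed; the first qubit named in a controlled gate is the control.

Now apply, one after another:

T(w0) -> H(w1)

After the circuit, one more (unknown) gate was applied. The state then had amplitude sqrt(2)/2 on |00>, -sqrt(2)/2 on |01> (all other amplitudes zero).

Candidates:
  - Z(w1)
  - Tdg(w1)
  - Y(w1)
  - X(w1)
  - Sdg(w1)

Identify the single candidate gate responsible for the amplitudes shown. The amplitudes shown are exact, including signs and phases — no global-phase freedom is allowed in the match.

The unique candidate consistent with the amplitudes is Z(w1).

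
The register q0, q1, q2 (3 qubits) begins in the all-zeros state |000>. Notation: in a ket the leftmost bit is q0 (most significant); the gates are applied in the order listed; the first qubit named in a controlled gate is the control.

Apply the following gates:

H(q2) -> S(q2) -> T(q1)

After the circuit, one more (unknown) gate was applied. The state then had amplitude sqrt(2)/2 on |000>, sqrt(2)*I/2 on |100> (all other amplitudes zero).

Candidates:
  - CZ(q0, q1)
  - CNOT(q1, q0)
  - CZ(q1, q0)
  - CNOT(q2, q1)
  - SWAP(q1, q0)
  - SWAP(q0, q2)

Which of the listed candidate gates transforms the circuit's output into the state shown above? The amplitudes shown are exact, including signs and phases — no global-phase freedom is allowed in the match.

The applied gate was SWAP(q0, q2).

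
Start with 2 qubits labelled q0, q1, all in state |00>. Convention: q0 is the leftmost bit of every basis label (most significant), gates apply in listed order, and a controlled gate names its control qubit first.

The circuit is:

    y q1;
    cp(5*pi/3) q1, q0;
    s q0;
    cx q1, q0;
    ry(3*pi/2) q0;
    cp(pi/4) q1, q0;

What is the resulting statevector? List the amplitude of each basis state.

After the circuit, the state carries amplitude 0 on |00>, -sqrt(2)*I/2 on |01>, 0 on |10>, -sqrt(2)*exp(3*I*pi/4)/2 on |11>.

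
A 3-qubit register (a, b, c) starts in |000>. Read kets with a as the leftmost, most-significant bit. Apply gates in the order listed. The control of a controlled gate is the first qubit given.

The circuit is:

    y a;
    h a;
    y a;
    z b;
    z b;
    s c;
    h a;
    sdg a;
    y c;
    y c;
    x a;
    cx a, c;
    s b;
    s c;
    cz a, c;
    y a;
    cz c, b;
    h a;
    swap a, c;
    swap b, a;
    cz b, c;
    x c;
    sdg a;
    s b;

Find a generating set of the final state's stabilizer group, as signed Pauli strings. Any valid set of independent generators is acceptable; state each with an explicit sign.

The final state is stabilized by the group generated by -IIX, +ZII, -IZI; other independent generating sets are equally valid.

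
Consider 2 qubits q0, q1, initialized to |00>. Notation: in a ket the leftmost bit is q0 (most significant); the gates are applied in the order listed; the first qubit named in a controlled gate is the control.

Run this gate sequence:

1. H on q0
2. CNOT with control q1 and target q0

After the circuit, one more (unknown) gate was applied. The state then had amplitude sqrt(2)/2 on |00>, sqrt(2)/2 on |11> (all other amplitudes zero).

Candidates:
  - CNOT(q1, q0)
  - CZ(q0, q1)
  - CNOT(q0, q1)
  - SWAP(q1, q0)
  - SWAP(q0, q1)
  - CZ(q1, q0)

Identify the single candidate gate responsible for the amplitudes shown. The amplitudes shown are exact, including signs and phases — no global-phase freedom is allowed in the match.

The applied gate was CNOT(q0, q1).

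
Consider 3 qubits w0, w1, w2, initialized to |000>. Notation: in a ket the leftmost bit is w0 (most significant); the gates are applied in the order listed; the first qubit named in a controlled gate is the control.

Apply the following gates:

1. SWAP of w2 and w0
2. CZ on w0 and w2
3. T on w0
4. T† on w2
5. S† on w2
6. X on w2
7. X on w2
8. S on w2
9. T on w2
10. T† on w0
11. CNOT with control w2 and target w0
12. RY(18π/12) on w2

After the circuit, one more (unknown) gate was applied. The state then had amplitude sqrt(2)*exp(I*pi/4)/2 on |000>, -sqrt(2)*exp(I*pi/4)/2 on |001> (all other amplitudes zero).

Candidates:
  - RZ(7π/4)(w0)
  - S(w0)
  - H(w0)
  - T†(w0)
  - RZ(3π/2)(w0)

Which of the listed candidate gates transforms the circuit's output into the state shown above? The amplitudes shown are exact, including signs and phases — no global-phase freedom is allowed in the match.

The unique candidate consistent with the amplitudes is RZ(3π/2)(w0).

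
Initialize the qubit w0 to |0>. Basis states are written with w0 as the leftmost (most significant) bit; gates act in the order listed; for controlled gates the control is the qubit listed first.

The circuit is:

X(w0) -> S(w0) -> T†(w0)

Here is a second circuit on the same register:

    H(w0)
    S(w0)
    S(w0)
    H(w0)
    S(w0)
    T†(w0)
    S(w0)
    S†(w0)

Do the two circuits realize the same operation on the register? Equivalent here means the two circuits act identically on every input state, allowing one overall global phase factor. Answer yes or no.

Yes: on every input state the two circuits agree up to one overall phase factor.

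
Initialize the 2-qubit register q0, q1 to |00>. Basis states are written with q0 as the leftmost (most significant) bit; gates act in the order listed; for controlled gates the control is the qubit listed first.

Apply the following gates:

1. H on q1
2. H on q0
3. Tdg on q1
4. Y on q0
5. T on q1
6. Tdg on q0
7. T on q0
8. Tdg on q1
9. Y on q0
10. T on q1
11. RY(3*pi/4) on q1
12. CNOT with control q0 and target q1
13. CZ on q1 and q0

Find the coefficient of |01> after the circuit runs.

The amplitude on |01> is sqrt(2 - sqrt(2))/4 + sqrt(sqrt(2) + 2)/4. Key observation: the block from step 3 through step 10 cancels to the identity and can be dropped.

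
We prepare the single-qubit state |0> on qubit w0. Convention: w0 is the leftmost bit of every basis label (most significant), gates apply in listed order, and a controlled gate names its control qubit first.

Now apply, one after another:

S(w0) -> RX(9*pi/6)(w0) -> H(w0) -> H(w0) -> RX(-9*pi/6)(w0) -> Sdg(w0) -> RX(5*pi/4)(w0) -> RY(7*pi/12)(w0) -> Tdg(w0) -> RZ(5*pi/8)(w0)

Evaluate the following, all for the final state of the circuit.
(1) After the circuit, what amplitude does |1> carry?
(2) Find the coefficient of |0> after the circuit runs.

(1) The amplitude on |1> is -sqrt(3)*I*exp(I*pi/16)/4 - sqrt(6)*I*exp(I*pi/16)/8 - sqrt(3)*exp(I*pi/16)/4 - sqrt(1/2 - sqrt(2)/4)*sqrt(sqrt(2)/4 + 1/2)*exp(I*pi/16)/2 + sqrt(6)*exp(I*pi/16)/8 + I*sqrt(1/2 - sqrt(2)/4)*sqrt(sqrt(2)/4 + 1/2)*exp(I*pi/16)/2. Key observation: the block from step 1 through step 6 cancels to the identity and can be dropped.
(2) The amplitude on |0> is exp(-5*I*pi/16)/4 + sqrt(2)*I*exp(-5*I*pi/16)/8 + I*exp(-5*I*pi/16)/4 - sqrt(2)*exp(-5*I*pi/16)/8 + sqrt(3)*I*sqrt(1/2 - sqrt(2)/4)*sqrt(sqrt(2)/4 + 1/2)*exp(-5*I*pi/16)/2 - sqrt(3)*sqrt(1/2 - sqrt(2)/4)*sqrt(sqrt(2)/4 + 1/2)*exp(-5*I*pi/16)/2.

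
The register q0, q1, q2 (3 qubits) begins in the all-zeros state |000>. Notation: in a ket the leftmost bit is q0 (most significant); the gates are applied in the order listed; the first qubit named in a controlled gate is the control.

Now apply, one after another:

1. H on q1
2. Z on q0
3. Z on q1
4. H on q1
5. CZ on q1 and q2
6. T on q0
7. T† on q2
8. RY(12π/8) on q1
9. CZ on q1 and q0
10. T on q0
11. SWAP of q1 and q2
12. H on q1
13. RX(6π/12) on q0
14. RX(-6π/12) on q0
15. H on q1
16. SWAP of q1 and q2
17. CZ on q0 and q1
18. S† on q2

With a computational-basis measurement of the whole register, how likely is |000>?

Outcome |000> occurs with probability 1/2. Key observation: steps 11-16 multiply out to the identity, so the circuit reduces to the remaining gates.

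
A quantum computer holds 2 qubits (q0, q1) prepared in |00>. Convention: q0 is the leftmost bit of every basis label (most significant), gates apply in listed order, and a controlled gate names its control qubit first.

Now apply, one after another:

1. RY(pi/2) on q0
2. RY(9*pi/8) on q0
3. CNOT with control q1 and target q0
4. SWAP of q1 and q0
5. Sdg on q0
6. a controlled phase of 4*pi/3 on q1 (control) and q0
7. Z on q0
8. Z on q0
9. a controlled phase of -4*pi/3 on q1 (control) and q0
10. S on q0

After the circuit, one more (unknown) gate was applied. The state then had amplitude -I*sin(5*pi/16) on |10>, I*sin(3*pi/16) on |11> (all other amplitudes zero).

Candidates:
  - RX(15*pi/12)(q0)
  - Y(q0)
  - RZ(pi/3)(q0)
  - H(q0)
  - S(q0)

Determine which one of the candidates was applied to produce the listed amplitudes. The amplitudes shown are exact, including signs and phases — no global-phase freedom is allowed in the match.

The applied gate was Y(q0). Key observation: gates 5-10 undo each other exactly, leaving only the rest of the circuit to track.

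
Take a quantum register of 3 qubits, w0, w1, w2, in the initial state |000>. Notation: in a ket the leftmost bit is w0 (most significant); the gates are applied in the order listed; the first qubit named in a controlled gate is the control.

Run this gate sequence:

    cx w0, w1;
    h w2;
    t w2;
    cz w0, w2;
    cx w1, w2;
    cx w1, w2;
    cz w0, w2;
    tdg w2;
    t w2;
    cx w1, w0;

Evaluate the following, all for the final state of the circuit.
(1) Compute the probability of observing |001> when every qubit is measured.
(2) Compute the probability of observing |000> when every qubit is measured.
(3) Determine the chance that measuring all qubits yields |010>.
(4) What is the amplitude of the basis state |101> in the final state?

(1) Outcome |001> occurs with probability 1/2.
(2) The probability of measuring |000> is 1/2.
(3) The probability of measuring |010> is 0.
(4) The amplitude on |101> is 0.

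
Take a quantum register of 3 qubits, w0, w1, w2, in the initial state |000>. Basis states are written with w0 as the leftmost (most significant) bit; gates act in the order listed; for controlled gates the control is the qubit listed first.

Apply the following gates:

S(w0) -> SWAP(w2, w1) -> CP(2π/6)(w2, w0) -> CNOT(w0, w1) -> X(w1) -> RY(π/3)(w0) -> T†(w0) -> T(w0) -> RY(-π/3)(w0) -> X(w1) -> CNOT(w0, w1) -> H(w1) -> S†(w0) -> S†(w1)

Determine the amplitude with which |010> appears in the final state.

|010> carries amplitude -sqrt(2)*I/2 in the final state. Key observation: gates 4-11 undo each other exactly, leaving only the rest of the circuit to track.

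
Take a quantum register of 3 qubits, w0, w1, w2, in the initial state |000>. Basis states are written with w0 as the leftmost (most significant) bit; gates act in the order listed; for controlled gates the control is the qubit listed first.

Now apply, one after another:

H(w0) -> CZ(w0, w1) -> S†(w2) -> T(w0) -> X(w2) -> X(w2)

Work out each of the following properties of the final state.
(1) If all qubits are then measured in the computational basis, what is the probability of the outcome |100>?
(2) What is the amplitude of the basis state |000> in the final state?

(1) A full measurement returns |100> with probability 1/2.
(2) The final state's coefficient on |000> equals sqrt(2)/2.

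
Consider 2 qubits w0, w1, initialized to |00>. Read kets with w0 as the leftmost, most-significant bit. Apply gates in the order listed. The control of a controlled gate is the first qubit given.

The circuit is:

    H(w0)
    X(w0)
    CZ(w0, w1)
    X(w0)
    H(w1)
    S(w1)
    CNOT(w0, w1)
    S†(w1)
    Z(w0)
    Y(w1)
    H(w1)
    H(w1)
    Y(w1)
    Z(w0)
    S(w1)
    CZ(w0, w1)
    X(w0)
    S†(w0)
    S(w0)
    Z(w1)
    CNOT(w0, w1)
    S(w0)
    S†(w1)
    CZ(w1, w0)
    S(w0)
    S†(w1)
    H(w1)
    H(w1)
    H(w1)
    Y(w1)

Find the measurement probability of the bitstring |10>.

A full measurement returns |10> with probability 1/4. Key observation: gates 8-15 undo each other exactly, leaving only the rest of the circuit to track.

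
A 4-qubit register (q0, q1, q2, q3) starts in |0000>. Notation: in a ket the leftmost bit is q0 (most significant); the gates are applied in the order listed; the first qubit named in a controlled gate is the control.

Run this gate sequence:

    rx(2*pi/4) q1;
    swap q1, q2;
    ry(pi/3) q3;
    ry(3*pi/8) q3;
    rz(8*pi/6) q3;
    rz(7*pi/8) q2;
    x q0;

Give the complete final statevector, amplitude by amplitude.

After the circuit, the state carries amplitude -sqrt(2)*exp(43*I*pi/48)*sin(3*pi/16)/4 + sqrt(6)*exp(43*I*pi/48)*cos(3*pi/16)/4 on |1000>, sqrt(2)*exp(11*I*pi/48)*cos(3*pi/16)/4 + sqrt(6)*exp(11*I*pi/48)*sin(3*pi/16)/4 on |1001>, -sqrt(6)*I*exp(-11*I*pi/48)*cos(3*pi/16)/4 + sqrt(2)*I*exp(-11*I*pi/48)*sin(3*pi/16)/4 on |1010>, -sqrt(2)*I*exp(-43*I*pi/48)*cos(3*pi/16)/4 - sqrt(6)*I*exp(-43*I*pi/48)*sin(3*pi/16)/4 on |1011>, and 0 on every other basis state.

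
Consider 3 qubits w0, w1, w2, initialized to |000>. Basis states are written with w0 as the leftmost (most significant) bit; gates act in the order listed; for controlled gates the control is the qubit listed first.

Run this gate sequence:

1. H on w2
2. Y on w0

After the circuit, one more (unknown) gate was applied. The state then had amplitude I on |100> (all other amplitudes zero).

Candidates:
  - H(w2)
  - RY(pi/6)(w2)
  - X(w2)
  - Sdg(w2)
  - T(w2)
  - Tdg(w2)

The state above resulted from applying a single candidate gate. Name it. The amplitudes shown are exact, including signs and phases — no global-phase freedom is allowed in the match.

The applied gate was H(w2).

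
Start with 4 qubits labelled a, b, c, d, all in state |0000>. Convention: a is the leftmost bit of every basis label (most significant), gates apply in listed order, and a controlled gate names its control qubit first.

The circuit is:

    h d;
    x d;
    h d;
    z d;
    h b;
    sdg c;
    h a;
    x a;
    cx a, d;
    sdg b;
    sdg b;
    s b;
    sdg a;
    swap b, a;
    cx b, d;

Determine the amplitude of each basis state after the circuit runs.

The resulting statevector has amplitude 1/2 on |0000>, -I/2 on |0100>, -I/2 on |1000>, -1/2 on |1100>, and 0 on every other basis state. Key observation: steps 1-4 multiply out to the identity, so the circuit reduces to the remaining gates.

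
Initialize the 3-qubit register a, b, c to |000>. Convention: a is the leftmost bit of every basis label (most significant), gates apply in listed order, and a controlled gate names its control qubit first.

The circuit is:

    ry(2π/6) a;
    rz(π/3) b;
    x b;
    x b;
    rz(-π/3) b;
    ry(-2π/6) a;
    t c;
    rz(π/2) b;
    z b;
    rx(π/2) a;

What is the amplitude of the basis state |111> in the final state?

|111> carries amplitude 0 in the final state.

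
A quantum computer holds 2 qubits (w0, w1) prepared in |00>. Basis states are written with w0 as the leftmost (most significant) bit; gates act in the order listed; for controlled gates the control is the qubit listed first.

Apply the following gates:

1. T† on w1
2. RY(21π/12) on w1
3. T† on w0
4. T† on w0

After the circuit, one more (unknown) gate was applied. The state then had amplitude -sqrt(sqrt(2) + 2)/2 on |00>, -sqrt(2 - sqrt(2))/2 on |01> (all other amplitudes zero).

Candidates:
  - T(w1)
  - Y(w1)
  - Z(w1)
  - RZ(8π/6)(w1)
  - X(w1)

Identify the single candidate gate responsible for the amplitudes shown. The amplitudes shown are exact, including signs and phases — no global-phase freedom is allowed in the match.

It was Z(w1) that produced the state shown.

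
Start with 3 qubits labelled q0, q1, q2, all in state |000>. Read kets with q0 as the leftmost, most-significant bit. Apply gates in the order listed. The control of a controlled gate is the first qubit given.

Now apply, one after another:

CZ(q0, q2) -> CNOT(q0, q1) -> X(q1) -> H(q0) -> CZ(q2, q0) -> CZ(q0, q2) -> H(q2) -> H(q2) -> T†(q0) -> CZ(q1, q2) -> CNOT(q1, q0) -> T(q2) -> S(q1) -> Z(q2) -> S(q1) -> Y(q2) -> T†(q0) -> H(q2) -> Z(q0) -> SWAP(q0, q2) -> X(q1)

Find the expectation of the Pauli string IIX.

The expectation value of IIX is -1. Key observation: the block from step 7 through step 8 cancels to the identity and can be dropped.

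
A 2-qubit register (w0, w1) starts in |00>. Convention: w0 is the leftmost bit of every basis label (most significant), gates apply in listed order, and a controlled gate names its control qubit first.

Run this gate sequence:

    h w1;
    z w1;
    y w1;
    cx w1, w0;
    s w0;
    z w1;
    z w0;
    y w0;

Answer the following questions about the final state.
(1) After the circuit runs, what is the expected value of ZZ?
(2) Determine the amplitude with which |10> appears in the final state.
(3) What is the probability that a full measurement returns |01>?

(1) In the final state, ZZ has expectation -1.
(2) The final state's coefficient on |10> equals -sqrt(2)/2.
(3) A full measurement returns |01> with probability 1/2.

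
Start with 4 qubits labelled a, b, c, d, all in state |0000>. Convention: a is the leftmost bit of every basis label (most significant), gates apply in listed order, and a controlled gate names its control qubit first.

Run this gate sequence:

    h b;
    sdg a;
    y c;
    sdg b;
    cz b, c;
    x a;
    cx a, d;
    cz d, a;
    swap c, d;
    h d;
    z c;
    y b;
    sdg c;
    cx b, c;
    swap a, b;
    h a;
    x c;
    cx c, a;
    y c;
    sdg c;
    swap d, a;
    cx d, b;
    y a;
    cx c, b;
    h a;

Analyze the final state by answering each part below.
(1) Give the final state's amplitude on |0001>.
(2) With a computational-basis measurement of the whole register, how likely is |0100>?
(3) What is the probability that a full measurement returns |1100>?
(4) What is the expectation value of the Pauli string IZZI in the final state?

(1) The final state's coefficient on |0001> equals I/2.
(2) The probability of measuring |0100> is 1/4.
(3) Outcome |1100> occurs with probability 0.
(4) The observable IZZI averages to 0.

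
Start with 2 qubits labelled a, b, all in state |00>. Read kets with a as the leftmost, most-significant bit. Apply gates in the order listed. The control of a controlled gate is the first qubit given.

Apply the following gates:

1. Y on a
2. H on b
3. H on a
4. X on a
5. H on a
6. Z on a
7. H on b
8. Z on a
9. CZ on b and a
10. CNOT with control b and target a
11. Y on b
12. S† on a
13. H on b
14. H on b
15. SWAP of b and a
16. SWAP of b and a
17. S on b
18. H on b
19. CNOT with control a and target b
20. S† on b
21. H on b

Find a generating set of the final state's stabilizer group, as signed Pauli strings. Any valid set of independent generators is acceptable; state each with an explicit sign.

The final state is stabilized by the group generated by -IY, -ZI; other independent generating sets are equally valid. Key observation: gates 3-6 undo each other exactly, leaving only the rest of the circuit to track.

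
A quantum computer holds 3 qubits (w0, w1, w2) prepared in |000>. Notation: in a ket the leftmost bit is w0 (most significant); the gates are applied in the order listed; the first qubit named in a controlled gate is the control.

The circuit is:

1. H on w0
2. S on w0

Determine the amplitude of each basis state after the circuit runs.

The final amplitudes are sqrt(2)/2 on |000>, sqrt(2)*I/2 on |100>, and 0 on every other basis state.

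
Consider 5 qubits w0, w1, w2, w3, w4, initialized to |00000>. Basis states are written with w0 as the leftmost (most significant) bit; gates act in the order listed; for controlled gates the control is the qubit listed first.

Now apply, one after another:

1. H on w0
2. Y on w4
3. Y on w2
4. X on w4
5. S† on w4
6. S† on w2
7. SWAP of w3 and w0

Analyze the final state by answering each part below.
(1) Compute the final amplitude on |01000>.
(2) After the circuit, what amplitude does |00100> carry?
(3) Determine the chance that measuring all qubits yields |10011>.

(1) The amplitude on |01000> is 0.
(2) |00100> carries amplitude sqrt(2)*I/2 in the final state.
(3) Outcome |10011> occurs with probability 0.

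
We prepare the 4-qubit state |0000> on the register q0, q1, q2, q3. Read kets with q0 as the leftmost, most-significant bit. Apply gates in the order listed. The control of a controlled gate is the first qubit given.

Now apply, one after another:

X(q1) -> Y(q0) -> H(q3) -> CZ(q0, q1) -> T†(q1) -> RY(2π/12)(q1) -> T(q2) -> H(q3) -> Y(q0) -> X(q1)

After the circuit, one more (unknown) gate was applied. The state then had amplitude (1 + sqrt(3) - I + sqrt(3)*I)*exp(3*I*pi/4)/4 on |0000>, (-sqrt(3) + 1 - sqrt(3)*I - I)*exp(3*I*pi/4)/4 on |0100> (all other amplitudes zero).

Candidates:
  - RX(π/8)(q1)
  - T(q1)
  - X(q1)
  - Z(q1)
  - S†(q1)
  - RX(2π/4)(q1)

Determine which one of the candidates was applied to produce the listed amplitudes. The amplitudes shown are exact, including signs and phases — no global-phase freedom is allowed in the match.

It was RX(2π/4)(q1) that produced the state shown.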